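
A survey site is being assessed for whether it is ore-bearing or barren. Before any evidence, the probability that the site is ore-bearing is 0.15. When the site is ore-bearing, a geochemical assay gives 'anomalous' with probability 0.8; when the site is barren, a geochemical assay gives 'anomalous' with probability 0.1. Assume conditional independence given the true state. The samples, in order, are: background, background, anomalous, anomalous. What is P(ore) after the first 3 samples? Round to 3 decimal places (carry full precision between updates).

Each posterior becomes the prior for the next update.
After 'background': P(ore) = 0.2·0.1500 / (0.2·0.1500 + 0.9·0.8500) ≈ 0.0377
After 'background': P(ore) = 0.2·0.0377 / (0.2·0.0377 + 0.9·0.9623) ≈ 0.0086
After 'anomalous': P(ore) = 0.8·0.0086 / (0.8·0.0086 + 0.1·0.9914) ≈ 0.0652

0.065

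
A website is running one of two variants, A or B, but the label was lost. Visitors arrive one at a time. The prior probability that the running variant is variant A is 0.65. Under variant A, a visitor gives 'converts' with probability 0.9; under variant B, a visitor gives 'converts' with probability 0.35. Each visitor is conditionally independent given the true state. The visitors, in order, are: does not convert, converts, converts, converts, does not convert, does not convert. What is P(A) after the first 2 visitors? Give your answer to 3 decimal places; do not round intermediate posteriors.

After 'does not convert': P(A) = 0.1·0.6500 / (0.1·0.6500 + 0.65·0.3500) ≈ 0.2222
After 'converts': P(A) = 0.9·0.2222 / (0.9·0.2222 + 0.35·0.7778) ≈ 0.4235

0.424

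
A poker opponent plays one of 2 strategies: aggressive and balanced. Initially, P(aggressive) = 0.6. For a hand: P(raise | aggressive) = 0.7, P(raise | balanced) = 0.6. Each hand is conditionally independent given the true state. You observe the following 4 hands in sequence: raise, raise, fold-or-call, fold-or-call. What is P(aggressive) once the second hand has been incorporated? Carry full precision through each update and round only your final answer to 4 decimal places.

Apply Bayes' rule sequentially, carrying P(aggressive) forward.
After 'raise': P(aggressive) = 0.7·0.6000 / (0.7·0.6000 + 0.6·0.4000) ≈ 0.6364
After 'raise': P(aggressive) = 0.7·0.6364 / (0.7·0.6364 + 0.6·0.3636) ≈ 0.6712

0.6712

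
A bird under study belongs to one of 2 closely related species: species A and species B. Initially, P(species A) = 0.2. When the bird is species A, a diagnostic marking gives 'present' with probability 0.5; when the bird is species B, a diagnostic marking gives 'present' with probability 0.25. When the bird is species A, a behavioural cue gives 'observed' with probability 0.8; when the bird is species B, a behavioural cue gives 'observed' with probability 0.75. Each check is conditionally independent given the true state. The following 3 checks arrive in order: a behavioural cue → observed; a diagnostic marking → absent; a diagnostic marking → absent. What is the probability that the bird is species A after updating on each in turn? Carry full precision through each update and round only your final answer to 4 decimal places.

After a behavioural cue='observed': P(species A) = 0.8·0.2000 / (0.8·0.2000 + 0.75·0.8000) ≈ 0.2105
After a diagnostic marking='absent': P(species A) = 0.5·0.2105 / (0.5·0.2105 + 0.75·0.7895) ≈ 0.1509
After a diagnostic marking='absent': P(species A) = 0.5·0.1509 / (0.5·0.1509 + 0.75·0.8491) ≈ 0.1060

0.1060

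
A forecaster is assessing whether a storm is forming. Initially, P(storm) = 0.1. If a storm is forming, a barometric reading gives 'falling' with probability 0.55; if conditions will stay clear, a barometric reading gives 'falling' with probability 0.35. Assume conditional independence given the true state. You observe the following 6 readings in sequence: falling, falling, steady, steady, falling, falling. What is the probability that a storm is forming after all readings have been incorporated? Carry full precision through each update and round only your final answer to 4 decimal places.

After 'falling': P(storm) = 0.55·0.1000 / (0.55·0.1000 + 0.35·0.9000) ≈ 0.1486
After 'falling': P(storm) = 0.55·0.1486 / (0.55·0.1486 + 0.35·0.8514) ≈ 0.2153
After 'steady': P(storm) = 0.45·0.2153 / (0.45·0.2153 + 0.65·0.7847) ≈ 0.1596
After 'steady': P(storm) = 0.45·0.1596 / (0.45·0.1596 + 0.65·0.8404) ≈ 0.1162
After 'falling': P(storm) = 0.55·0.1162 / (0.55·0.1162 + 0.35·0.8838) ≈ 0.1713
After 'falling': P(storm) = 0.55·0.1713 / (0.55·0.1713 + 0.35·0.8287) ≈ 0.2451

0.2451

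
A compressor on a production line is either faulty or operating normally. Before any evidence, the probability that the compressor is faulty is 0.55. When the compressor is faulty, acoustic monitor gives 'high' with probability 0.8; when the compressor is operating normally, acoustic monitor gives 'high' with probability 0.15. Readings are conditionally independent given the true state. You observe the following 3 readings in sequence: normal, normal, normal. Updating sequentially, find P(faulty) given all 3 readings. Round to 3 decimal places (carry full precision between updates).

After 'normal': P(faulty) = 0.2·0.5500 / (0.2·0.5500 + 0.85·0.4500) ≈ 0.2234
After 'normal': P(faulty) = 0.2·0.2234 / (0.2·0.2234 + 0.85·0.7766) ≈ 0.0634
After 'normal': P(faulty) = 0.2·0.0634 / (0.2·0.0634 + 0.85·0.9366) ≈ 0.0157

0.016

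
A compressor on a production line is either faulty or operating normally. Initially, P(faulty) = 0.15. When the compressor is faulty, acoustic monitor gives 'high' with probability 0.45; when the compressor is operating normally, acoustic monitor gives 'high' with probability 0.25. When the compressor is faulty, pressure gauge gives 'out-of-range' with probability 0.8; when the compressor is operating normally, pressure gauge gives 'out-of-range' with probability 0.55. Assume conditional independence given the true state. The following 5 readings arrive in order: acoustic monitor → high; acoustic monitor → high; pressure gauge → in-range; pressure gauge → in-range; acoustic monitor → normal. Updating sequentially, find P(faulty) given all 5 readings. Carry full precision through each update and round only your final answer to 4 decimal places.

Apply Bayes' rule sequentially, carrying P(faulty) forward.
After acoustic monitor='high': P(faulty) = 0.45·0.1500 / (0.45·0.1500 + 0.25·0.8500) ≈ 0.2411
After acoustic monitor='high': P(faulty) = 0.45·0.2411 / (0.45·0.2411 + 0.25·0.7589) ≈ 0.3638
After pressure gauge='in-range': P(faulty) = 0.2·0.3638 / (0.2·0.3638 + 0.45·0.6362) ≈ 0.2026
After pressure gauge='in-range': P(faulty) = 0.2·0.2026 / (0.2·0.2026 + 0.45·0.7974) ≈ 0.1015
After acoustic monitor='normal': P(faulty) = 0.55·0.1015 / (0.55·0.1015 + 0.75·0.8985) ≈ 0.0765

0.0765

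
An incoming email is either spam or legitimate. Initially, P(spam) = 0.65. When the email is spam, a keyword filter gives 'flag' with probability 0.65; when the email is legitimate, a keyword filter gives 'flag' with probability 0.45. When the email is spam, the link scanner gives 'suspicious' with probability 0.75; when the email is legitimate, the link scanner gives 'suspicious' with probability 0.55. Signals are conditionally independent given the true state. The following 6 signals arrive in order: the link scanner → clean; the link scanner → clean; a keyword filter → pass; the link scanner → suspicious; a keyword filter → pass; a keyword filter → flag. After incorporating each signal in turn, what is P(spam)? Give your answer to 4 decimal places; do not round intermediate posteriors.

After the link scanner='clean': P(spam) = 0.25·0.6500 / (0.25·0.6500 + 0.45·0.3500) ≈ 0.5078
After the link scanner='clean': P(spam) = 0.25·0.5078 / (0.25·0.5078 + 0.45·0.4922) ≈ 0.3643
After a keyword filter='pass': P(spam) = 0.35·0.3643 / (0.35·0.3643 + 0.55·0.6357) ≈ 0.2673
After the link scanner='suspicious': P(spam) = 0.75·0.2673 / (0.75·0.2673 + 0.55·0.7327) ≈ 0.3322
After a keyword filter='pass': P(spam) = 0.35·0.3322 / (0.35·0.3322 + 0.55·0.6678) ≈ 0.2404
After a keyword filter='flag': P(spam) = 0.65·0.2404 / (0.65·0.2404 + 0.45·0.7596) ≈ 0.3138

0.3138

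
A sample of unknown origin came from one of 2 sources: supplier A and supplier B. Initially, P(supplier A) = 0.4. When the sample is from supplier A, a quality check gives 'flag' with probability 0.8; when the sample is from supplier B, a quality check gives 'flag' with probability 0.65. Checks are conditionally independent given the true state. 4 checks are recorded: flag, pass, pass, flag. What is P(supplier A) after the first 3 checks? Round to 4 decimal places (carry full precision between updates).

Apply Bayes' rule sequentially, carrying P(supplier A) forward.
After 'flag': P(supplier A) = 0.8·0.4000 / (0.8·0.4000 + 0.65·0.6000) ≈ 0.4507
After 'pass': P(supplier A) = 0.2·0.4507 / (0.2·0.4507 + 0.35·0.5493) ≈ 0.3192
After 'pass': P(supplier A) = 0.2·0.3192 / (0.2·0.3192 + 0.35·0.6808) ≈ 0.2113

0.2113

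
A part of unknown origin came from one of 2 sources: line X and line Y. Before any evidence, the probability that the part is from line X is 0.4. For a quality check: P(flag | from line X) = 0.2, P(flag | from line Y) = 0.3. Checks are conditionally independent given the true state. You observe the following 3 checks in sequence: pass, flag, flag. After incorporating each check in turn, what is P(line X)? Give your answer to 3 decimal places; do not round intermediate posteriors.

After 'pass': P(line X) = 0.8·0.4000 / (0.8·0.4000 + 0.7·0.6000) ≈ 0.4324
After 'flag': P(line X) = 0.2·0.4324 / (0.2·0.4324 + 0.3·0.5676) ≈ 0.3368
After 'flag': P(line X) = 0.2·0.3368 / (0.2·0.3368 + 0.3·0.6632) ≈ 0.2530

0.253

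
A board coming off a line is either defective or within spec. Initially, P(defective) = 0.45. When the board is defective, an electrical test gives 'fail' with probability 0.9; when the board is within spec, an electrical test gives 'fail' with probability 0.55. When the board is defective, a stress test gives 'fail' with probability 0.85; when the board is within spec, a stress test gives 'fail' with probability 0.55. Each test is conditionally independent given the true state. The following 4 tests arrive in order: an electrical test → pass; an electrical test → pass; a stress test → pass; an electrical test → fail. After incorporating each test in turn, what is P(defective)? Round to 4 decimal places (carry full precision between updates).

0.0216

After an electrical test='pass': P(defective) = 0.1·0.4500 / (0.1·0.4500 + 0.45·0.5500) ≈ 0.1538
After an electrical test='pass': P(defective) = 0.1·0.1538 / (0.1·0.1538 + 0.45·0.8462) ≈ 0.0388
After a stress test='pass': P(defective) = 0.15·0.0388 / (0.15·0.0388 + 0.45·0.9612) ≈ 0.0133
After an electrical test='fail': P(defective) = 0.9·0.0133 / (0.9·0.0133 + 0.55·0.9867) ≈ 0.0216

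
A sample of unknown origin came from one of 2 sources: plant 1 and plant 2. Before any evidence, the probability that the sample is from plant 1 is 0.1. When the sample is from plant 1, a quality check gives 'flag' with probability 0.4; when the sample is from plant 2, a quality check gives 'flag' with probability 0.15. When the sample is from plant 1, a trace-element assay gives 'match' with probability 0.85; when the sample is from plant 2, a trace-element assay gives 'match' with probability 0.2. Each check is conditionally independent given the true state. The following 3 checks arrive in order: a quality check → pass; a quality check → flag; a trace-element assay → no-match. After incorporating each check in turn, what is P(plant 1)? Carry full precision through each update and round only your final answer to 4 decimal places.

0.0377

After a quality check='pass': P(plant 1) = 0.6·0.1000 / (0.6·0.1000 + 0.85·0.9000) ≈ 0.0727
After a quality check='flag': P(plant 1) = 0.4·0.0727 / (0.4·0.0727 + 0.15·0.9273) ≈ 0.1730
After a trace-element assay='no-match': P(plant 1) = 0.15·0.1730 / (0.15·0.1730 + 0.8·0.8270) ≈ 0.0377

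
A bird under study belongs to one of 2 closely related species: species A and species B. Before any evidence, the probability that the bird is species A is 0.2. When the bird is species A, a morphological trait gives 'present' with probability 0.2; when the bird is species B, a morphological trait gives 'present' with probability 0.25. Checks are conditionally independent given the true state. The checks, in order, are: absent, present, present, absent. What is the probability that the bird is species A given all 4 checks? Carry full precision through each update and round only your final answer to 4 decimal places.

0.1540

After 'absent': P(species A) = 0.8·0.2000 / (0.8·0.2000 + 0.75·0.8000) ≈ 0.2105
After 'present': P(species A) = 0.2·0.2105 / (0.2·0.2105 + 0.25·0.7895) ≈ 0.1758
After 'present': P(species A) = 0.2·0.1758 / (0.2·0.1758 + 0.25·0.8242) ≈ 0.1458
After 'absent': P(species A) = 0.8·0.1458 / (0.8·0.1458 + 0.75·0.8542) ≈ 0.1540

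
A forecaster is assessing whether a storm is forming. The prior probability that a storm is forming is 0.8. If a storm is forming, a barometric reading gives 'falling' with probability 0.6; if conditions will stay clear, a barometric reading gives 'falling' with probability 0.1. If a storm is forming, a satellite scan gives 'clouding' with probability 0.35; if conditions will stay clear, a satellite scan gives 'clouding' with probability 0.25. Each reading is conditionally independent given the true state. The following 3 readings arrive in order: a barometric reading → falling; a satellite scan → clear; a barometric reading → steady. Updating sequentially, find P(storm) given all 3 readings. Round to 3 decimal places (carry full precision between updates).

0.902

Apply Bayes' rule sequentially, carrying P(storm) forward.
After a barometric reading='falling': P(storm) = 0.6·0.8000 / (0.6·0.8000 + 0.1·0.2000) ≈ 0.9600
After a satellite scan='clear': P(storm) = 0.65·0.9600 / (0.65·0.9600 + 0.75·0.0400) ≈ 0.9541
After a barometric reading='steady': P(storm) = 0.4·0.9541 / (0.4·0.9541 + 0.9·0.0459) ≈ 0.9024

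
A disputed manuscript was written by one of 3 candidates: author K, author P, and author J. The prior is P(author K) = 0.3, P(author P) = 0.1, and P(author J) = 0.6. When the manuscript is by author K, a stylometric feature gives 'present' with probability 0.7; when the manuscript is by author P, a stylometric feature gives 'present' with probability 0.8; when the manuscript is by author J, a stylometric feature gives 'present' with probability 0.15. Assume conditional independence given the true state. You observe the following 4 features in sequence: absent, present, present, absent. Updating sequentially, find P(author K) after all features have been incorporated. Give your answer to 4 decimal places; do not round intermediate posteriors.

After 'absent': normaliser = 0.3·0.3000 + 0.2·0.1000 + 0.85·0.6000; P(author K) ≈ 0.1452, P(author P) ≈ 0.0323, P(author J) ≈ 0.8226
After 'present': normaliser = 0.7·0.1452 + 0.8·0.0323 + 0.15·0.8226; P(author K) ≈ 0.4051, P(author P) ≈ 0.1029, P(author J) ≈ 0.4920
After 'present': normaliser = 0.7·0.4051 + 0.8·0.1029 + 0.15·0.4920; P(author K) ≈ 0.6450, P(author P) ≈ 0.1872, P(author J) ≈ 0.1678
After 'absent': normaliser = 0.3·0.6450 + 0.2·0.1872 + 0.85·0.1678; P(author K) ≈ 0.5179, P(author P) ≈ 0.1002, P(author J) ≈ 0.3818

0.5179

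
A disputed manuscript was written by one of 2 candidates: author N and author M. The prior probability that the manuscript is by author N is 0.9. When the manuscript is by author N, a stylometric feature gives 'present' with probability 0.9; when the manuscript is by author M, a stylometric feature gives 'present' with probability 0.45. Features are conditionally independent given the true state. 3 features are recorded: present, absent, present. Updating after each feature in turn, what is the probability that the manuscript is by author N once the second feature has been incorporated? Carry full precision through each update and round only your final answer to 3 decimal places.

0.766

After 'present': P(author N) = 0.9·0.9000 / (0.9·0.9000 + 0.45·0.1000) ≈ 0.9474
After 'absent': P(author N) = 0.1·0.9474 / (0.1·0.9474 + 0.55·0.0526) ≈ 0.7660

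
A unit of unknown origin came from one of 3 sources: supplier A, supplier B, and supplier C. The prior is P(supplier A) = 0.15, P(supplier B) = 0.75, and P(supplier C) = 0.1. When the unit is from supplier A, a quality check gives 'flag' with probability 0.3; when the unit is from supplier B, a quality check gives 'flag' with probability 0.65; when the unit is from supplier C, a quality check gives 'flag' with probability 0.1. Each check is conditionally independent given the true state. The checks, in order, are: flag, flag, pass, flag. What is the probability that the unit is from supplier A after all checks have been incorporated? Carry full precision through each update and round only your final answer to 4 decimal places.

0.0378

After 'flag': normaliser = 0.3·0.1500 + 0.65·0.7500 + 0.1·0.1000; P(supplier A) ≈ 0.0829, P(supplier B) ≈ 0.8986, P(supplier C) ≈ 0.0184
After 'flag': normaliser = 0.3·0.0829 + 0.65·0.8986 + 0.1·0.0184; P(supplier A) ≈ 0.0407, P(supplier B) ≈ 0.9562, P(supplier C) ≈ 0.0030
After 'pass': normaliser = 0.7·0.0407 + 0.35·0.9562 + 0.9·0.0030; P(supplier A) ≈ 0.0779, P(supplier B) ≈ 0.9146, P(supplier C) ≈ 0.0074
After 'flag': normaliser = 0.3·0.0779 + 0.65·0.9146 + 0.1·0.0074; P(supplier A) ≈ 0.0378, P(supplier B) ≈ 0.9610, P(supplier C) ≈ 0.0012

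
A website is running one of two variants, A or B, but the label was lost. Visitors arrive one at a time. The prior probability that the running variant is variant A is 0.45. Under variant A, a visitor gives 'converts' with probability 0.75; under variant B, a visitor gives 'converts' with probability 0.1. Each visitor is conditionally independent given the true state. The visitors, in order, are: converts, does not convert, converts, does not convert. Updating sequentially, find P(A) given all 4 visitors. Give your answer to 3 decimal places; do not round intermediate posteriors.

0.780

After 'converts': P(A) = 0.75·0.4500 / (0.75·0.4500 + 0.1·0.5500) ≈ 0.8599
After 'does not convert': P(A) = 0.25·0.8599 / (0.25·0.8599 + 0.9·0.1401) ≈ 0.6303
After 'converts': P(A) = 0.75·0.6303 / (0.75·0.6303 + 0.1·0.3697) ≈ 0.9275
After 'does not convert': P(A) = 0.25·0.9275 / (0.25·0.9275 + 0.9·0.0725) ≈ 0.7803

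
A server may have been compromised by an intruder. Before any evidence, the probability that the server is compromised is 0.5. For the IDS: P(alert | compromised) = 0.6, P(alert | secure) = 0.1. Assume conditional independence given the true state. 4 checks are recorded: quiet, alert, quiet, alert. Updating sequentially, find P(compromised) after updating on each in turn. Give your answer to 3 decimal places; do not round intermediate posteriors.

0.877

After 'quiet': P(compromised) = 0.4·0.5000 / (0.4·0.5000 + 0.9·0.5000) ≈ 0.3077
After 'alert': P(compromised) = 0.6·0.3077 / (0.6·0.3077 + 0.1·0.6923) ≈ 0.7273
After 'quiet': P(compromised) = 0.4·0.7273 / (0.4·0.7273 + 0.9·0.2727) ≈ 0.5424
After 'alert': P(compromised) = 0.6·0.5424 / (0.6·0.5424 + 0.1·0.4576) ≈ 0.8767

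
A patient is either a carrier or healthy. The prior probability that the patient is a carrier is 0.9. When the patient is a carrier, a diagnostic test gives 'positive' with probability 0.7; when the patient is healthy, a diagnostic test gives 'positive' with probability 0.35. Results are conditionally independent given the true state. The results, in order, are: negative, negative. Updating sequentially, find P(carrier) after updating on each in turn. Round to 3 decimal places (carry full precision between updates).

After 'negative': P(carrier) = 0.3·0.9000 / (0.3·0.9000 + 0.65·0.1000) ≈ 0.8060
After 'negative': P(carrier) = 0.3·0.8060 / (0.3·0.8060 + 0.65·0.1940) ≈ 0.6572

0.657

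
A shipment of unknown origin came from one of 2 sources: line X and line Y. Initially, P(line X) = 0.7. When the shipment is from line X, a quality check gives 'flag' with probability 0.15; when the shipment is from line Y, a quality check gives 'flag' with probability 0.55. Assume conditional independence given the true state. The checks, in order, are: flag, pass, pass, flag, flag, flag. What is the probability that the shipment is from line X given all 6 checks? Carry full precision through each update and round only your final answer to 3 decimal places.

0.044

After 'flag': P(line X) = 0.15·0.7000 / (0.15·0.7000 + 0.55·0.3000) ≈ 0.3889
After 'pass': P(line X) = 0.85·0.3889 / (0.85·0.3889 + 0.45·0.6111) ≈ 0.5459
After 'pass': P(line X) = 0.85·0.5459 / (0.85·0.5459 + 0.45·0.4541) ≈ 0.6942
After 'flag': P(line X) = 0.15·0.6942 / (0.15·0.6942 + 0.55·0.3058) ≈ 0.3824
After 'flag': P(line X) = 0.15·0.3824 / (0.15·0.3824 + 0.55·0.6176) ≈ 0.1445
After 'flag': P(line X) = 0.15·0.1445 / (0.15·0.1445 + 0.55·0.8555) ≈ 0.0440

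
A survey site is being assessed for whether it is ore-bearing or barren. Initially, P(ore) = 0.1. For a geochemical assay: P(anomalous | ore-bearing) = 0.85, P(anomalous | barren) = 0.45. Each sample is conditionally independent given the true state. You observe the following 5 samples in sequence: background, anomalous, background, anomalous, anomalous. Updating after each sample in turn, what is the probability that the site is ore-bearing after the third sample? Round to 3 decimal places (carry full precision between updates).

0.015

After 'background': P(ore) = 0.15·0.1000 / (0.15·0.1000 + 0.55·0.9000) ≈ 0.0294
After 'anomalous': P(ore) = 0.85·0.0294 / (0.85·0.0294 + 0.45·0.9706) ≈ 0.0541
After 'background': P(ore) = 0.15·0.0541 / (0.15·0.0541 + 0.55·0.9459) ≈ 0.0154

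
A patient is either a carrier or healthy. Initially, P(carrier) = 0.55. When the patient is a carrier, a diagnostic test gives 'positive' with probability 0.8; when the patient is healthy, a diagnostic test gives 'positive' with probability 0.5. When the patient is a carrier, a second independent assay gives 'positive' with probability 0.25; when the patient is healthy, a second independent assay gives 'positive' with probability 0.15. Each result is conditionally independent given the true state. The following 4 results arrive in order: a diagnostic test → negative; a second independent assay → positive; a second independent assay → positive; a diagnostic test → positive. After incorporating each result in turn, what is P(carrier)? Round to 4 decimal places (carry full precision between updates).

0.6848

After a diagnostic test='negative': P(carrier) = 0.2·0.5500 / (0.2·0.5500 + 0.5·0.4500) ≈ 0.3284
After a second independent assay='positive': P(carrier) = 0.25·0.3284 / (0.25·0.3284 + 0.15·0.6716) ≈ 0.4490
After a second independent assay='positive': P(carrier) = 0.25·0.4490 / (0.25·0.4490 + 0.15·0.5510) ≈ 0.5759
After a diagnostic test='positive': P(carrier) = 0.8·0.5759 / (0.8·0.5759 + 0.5·0.4241) ≈ 0.6848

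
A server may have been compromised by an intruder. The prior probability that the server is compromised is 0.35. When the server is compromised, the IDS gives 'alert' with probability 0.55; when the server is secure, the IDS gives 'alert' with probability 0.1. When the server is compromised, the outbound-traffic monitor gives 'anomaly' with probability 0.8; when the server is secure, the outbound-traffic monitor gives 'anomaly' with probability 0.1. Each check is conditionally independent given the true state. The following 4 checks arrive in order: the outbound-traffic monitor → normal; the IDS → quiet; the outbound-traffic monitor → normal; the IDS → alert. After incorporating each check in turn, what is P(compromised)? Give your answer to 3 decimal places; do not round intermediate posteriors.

Apply Bayes' rule sequentially, carrying P(compromised) forward.
After the outbound-traffic monitor='normal': P(compromised) = 0.2·0.3500 / (0.2·0.3500 + 0.9·0.6500) ≈ 0.1069
After the IDS='quiet': P(compromised) = 0.45·0.1069 / (0.45·0.1069 + 0.9·0.8931) ≈ 0.0565
After the outbound-traffic monitor='normal': P(compromised) = 0.2·0.0565 / (0.2·0.0565 + 0.9·0.9435) ≈ 0.0131
After the IDS='alert': P(compromised) = 0.55·0.0131 / (0.55·0.0131 + 0.1·0.9869) ≈ 0.0681

0.068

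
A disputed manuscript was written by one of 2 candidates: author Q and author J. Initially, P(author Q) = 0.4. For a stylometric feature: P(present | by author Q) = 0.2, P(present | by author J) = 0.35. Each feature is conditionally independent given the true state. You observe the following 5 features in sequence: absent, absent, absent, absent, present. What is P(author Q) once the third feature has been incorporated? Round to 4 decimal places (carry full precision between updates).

After 'absent': P(author Q) = 0.8·0.4000 / (0.8·0.4000 + 0.65·0.6000) ≈ 0.4507
After 'absent': P(author Q) = 0.8·0.4507 / (0.8·0.4507 + 0.65·0.5493) ≈ 0.5025
After 'absent': P(author Q) = 0.8·0.5025 / (0.8·0.5025 + 0.65·0.4975) ≈ 0.5542

0.5542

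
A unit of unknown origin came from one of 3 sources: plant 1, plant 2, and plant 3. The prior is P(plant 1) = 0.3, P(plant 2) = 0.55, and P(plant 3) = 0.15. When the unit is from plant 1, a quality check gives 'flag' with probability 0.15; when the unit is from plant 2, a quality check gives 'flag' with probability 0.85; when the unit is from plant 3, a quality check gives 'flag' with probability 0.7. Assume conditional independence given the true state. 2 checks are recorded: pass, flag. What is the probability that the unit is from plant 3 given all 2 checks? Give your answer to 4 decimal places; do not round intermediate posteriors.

After 'pass': normaliser = 0.85·0.3000 + 0.15·0.5500 + 0.3·0.1500; P(plant 1) ≈ 0.6667, P(plant 2) ≈ 0.2157, P(plant 3) ≈ 0.1176
After 'flag': normaliser = 0.15·0.6667 + 0.85·0.2157 + 0.7·0.1176; P(plant 1) ≈ 0.2735, P(plant 2) ≈ 0.5013, P(plant 3) ≈ 0.2252

0.2252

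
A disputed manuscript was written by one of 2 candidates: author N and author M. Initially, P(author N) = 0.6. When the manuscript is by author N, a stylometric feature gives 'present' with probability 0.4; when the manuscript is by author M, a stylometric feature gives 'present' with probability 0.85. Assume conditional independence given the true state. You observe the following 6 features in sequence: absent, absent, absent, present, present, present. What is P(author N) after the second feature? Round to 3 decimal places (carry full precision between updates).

After 'absent': P(author N) = 0.6·0.6000 / (0.6·0.6000 + 0.15·0.4000) ≈ 0.8571
After 'absent': P(author N) = 0.6·0.8571 / (0.6·0.8571 + 0.15·0.1429) ≈ 0.9600

0.960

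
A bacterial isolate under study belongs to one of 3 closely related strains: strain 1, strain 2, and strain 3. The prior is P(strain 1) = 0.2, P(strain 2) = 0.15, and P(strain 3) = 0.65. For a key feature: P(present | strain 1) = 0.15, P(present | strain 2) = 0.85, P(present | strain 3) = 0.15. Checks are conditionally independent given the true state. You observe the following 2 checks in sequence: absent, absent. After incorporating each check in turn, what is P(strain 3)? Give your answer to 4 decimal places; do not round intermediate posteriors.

After 'absent': normaliser = 0.85·0.2000 + 0.15·0.1500 + 0.85·0.6500; P(strain 1) ≈ 0.2282, P(strain 2) ≈ 0.0302, P(strain 3) ≈ 0.7416
After 'absent': normaliser = 0.85·0.2282 + 0.15·0.0302 + 0.85·0.7416; P(strain 1) ≈ 0.2340, P(strain 2) ≈ 0.0055, P(strain 3) ≈ 0.7605

0.7605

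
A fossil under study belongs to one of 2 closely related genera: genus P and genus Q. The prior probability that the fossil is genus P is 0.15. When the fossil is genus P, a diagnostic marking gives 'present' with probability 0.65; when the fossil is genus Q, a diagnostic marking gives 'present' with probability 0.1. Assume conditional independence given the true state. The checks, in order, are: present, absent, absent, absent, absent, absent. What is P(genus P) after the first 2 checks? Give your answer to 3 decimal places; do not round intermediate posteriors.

After 'present': P(genus P) = 0.65·0.1500 / (0.65·0.1500 + 0.1·0.8500) ≈ 0.5342
After 'absent': P(genus P) = 0.35·0.5342 / (0.35·0.5342 + 0.9·0.4658) ≈ 0.3085

0.308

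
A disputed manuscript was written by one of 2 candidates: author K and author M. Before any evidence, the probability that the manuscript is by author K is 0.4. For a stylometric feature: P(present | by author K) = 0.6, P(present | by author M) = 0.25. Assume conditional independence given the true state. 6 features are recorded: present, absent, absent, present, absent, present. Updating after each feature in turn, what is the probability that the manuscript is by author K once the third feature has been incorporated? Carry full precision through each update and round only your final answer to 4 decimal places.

0.3128

After 'present': P(author K) = 0.6·0.4000 / (0.6·0.4000 + 0.25·0.6000) ≈ 0.6154
After 'absent': P(author K) = 0.4·0.6154 / (0.4·0.6154 + 0.75·0.3846) ≈ 0.4604
After 'absent': P(author K) = 0.4·0.4604 / (0.4·0.4604 + 0.75·0.5396) ≈ 0.3128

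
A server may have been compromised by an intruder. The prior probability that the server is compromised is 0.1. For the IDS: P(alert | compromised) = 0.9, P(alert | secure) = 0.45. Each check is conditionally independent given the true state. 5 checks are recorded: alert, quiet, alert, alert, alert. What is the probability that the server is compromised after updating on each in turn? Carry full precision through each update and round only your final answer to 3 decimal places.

0.244

Apply Bayes' rule sequentially, carrying P(compromised) forward.
After 'alert': P(compromised) = 0.9·0.1000 / (0.9·0.1000 + 0.45·0.9000) ≈ 0.1818
After 'quiet': P(compromised) = 0.1·0.1818 / (0.1·0.1818 + 0.55·0.8182) ≈ 0.0388
After 'alert': P(compromised) = 0.9·0.0388 / (0.9·0.0388 + 0.45·0.9612) ≈ 0.0748
After 'alert': P(compromised) = 0.9·0.0748 / (0.9·0.0748 + 0.45·0.9252) ≈ 0.1391
After 'alert': P(compromised) = 0.9·0.1391 / (0.9·0.1391 + 0.45·0.8609) ≈ 0.2443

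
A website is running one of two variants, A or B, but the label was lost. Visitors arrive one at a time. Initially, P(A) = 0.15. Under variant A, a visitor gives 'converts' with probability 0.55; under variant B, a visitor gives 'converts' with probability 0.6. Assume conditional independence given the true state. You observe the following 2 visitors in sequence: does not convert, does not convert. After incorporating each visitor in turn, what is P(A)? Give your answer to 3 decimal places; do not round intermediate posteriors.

After 'does not convert': P(A) = 0.45·0.1500 / (0.45·0.1500 + 0.4·0.8500) ≈ 0.1656
After 'does not convert': P(A) = 0.45·0.1656 / (0.45·0.1656 + 0.4·0.8344) ≈ 0.1826

0.183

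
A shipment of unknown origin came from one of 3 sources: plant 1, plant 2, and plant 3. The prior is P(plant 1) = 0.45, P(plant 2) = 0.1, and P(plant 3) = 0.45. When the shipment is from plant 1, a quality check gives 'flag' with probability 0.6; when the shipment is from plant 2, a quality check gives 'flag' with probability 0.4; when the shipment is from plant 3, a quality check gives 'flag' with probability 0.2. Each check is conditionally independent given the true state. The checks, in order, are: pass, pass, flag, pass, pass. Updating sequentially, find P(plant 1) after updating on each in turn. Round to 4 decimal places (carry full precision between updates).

0.1412

After 'pass': normaliser = 0.4·0.4500 + 0.6·0.1000 + 0.8·0.4500; P(plant 1) ≈ 0.3000, P(plant 2) ≈ 0.1000, P(plant 3) ≈ 0.6000
After 'pass': normaliser = 0.4·0.3000 + 0.6·0.1000 + 0.8·0.6000; P(plant 1) ≈ 0.1818, P(plant 2) ≈ 0.0909, P(plant 3) ≈ 0.7273
After 'flag': normaliser = 0.6·0.1818 + 0.4·0.0909 + 0.2·0.7273; P(plant 1) ≈ 0.3750, P(plant 2) ≈ 0.1250, P(plant 3) ≈ 0.5000
After 'pass': normaliser = 0.4·0.3750 + 0.6·0.1250 + 0.8·0.5000; P(plant 1) ≈ 0.2400, P(plant 2) ≈ 0.1200, P(plant 3) ≈ 0.6400
After 'pass': normaliser = 0.4·0.2400 + 0.6·0.1200 + 0.8·0.6400; P(plant 1) ≈ 0.1412, P(plant 2) ≈ 0.1059, P(plant 3) ≈ 0.7529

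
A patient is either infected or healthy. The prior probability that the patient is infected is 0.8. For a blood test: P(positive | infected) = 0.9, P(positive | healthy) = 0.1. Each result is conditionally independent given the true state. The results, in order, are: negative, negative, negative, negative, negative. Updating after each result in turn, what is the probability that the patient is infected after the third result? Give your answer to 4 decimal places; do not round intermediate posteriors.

0.0055

After 'negative': P(infected) = 0.1·0.8000 / (0.1·0.8000 + 0.9·0.2000) ≈ 0.3077
After 'negative': P(infected) = 0.1·0.3077 / (0.1·0.3077 + 0.9·0.6923) ≈ 0.0471
After 'negative': P(infected) = 0.1·0.0471 / (0.1·0.0471 + 0.9·0.9529) ≈ 0.0055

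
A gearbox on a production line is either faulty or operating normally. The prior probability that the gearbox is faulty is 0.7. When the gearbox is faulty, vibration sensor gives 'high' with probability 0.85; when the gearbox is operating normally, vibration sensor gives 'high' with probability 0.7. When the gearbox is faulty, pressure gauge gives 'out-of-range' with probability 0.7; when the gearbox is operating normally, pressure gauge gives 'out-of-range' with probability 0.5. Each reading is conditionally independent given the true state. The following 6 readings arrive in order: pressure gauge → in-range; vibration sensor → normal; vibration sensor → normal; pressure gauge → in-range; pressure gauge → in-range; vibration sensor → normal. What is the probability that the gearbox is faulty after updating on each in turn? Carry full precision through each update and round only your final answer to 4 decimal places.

0.0593

After pressure gauge='in-range': P(faulty) = 0.3·0.7000 / (0.3·0.7000 + 0.5·0.3000) ≈ 0.5833
After vibration sensor='normal': P(faulty) = 0.15·0.5833 / (0.15·0.5833 + 0.3·0.4167) ≈ 0.4118
After vibration sensor='normal': P(faulty) = 0.15·0.4118 / (0.15·0.4118 + 0.3·0.5882) ≈ 0.2593
After pressure gauge='in-range': P(faulty) = 0.3·0.2593 / (0.3·0.2593 + 0.5·0.7407) ≈ 0.1736
After pressure gauge='in-range': P(faulty) = 0.3·0.1736 / (0.3·0.1736 + 0.5·0.8264) ≈ 0.1119
After vibration sensor='normal': P(faulty) = 0.15·0.1119 / (0.15·0.1119 + 0.3·0.8881) ≈ 0.0593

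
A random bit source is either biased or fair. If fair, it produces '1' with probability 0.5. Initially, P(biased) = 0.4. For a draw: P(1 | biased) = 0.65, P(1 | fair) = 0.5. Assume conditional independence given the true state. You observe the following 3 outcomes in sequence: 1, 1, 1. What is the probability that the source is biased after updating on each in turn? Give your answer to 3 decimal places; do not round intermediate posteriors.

After '1': P(biased) = 0.65·0.4000 / (0.65·0.4000 + 0.5·0.6000) ≈ 0.4643
After '1': P(biased) = 0.65·0.4643 / (0.65·0.4643 + 0.5·0.5357) ≈ 0.5298
After '1': P(biased) = 0.65·0.5298 / (0.65·0.5298 + 0.5·0.4702) ≈ 0.5943

0.594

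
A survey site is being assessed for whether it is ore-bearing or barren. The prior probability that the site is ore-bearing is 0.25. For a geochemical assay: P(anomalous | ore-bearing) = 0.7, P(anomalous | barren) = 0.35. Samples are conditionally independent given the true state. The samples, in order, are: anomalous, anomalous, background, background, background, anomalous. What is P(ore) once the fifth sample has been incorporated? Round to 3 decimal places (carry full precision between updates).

After 'anomalous': P(ore) = 0.7·0.2500 / (0.7·0.2500 + 0.35·0.7500) ≈ 0.4000
After 'anomalous': P(ore) = 0.7·0.4000 / (0.7·0.4000 + 0.35·0.6000) ≈ 0.5714
After 'background': P(ore) = 0.3·0.5714 / (0.3·0.5714 + 0.65·0.4286) ≈ 0.3810
After 'background': P(ore) = 0.3·0.3810 / (0.3·0.3810 + 0.65·0.6190) ≈ 0.2212
After 'background': P(ore) = 0.3·0.2212 / (0.3·0.2212 + 0.65·0.7788) ≈ 0.1159

0.116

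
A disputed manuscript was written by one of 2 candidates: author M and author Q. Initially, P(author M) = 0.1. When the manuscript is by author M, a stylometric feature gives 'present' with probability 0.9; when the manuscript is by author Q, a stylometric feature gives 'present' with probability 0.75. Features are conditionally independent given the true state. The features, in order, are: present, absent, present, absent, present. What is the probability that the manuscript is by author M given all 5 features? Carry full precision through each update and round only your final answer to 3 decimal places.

Apply Bayes' rule sequentially, carrying P(author M) forward.
After 'present': P(author M) = 0.9·0.1000 / (0.9·0.1000 + 0.75·0.9000) ≈ 0.1176
After 'absent': P(author M) = 0.1·0.1176 / (0.1·0.1176 + 0.25·0.8824) ≈ 0.0506
After 'present': P(author M) = 0.9·0.0506 / (0.9·0.0506 + 0.75·0.9494) ≈ 0.0602
After 'absent': P(author M) = 0.1·0.0602 / (0.1·0.0602 + 0.25·0.9398) ≈ 0.0250
After 'present': P(author M) = 0.9·0.0250 / (0.9·0.0250 + 0.75·0.9750) ≈ 0.0298

0.030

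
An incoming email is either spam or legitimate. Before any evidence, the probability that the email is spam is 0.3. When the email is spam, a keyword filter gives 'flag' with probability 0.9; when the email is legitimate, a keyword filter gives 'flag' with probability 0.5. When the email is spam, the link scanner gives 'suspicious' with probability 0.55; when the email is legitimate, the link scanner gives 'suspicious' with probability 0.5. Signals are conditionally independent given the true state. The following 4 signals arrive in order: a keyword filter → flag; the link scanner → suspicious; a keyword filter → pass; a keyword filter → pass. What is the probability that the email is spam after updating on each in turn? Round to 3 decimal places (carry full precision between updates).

After a keyword filter='flag': P(spam) = 0.9·0.3000 / (0.9·0.3000 + 0.5·0.7000) ≈ 0.4355
After the link scanner='suspicious': P(spam) = 0.55·0.4355 / (0.55·0.4355 + 0.5·0.5645) ≈ 0.4590
After a keyword filter='pass': P(spam) = 0.1·0.4590 / (0.1·0.4590 + 0.5·0.5410) ≈ 0.1451
After a keyword filter='pass': P(spam) = 0.1·0.1451 / (0.1·0.1451 + 0.5·0.8549) ≈ 0.0328

0.033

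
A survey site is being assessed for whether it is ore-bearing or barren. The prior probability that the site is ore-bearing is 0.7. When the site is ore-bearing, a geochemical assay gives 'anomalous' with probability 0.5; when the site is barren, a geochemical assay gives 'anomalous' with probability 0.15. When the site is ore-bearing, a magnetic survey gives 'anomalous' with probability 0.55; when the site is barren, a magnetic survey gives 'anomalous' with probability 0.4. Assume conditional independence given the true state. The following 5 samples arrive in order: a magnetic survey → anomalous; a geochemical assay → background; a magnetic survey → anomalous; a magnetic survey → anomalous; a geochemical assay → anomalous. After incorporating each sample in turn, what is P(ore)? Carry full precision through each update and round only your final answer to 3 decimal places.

0.922

After a magnetic survey='anomalous': P(ore) = 0.55·0.7000 / (0.55·0.7000 + 0.4·0.3000) ≈ 0.7624
After a geochemical assay='background': P(ore) = 0.5·0.7624 / (0.5·0.7624 + 0.85·0.2376) ≈ 0.6537
After a magnetic survey='anomalous': P(ore) = 0.55·0.6537 / (0.55·0.6537 + 0.4·0.3463) ≈ 0.7218
After a magnetic survey='anomalous': P(ore) = 0.55·0.7218 / (0.55·0.7218 + 0.4·0.2782) ≈ 0.7811
After a geochemical assay='anomalous': P(ore) = 0.5·0.7811 / (0.5·0.7811 + 0.15·0.2189) ≈ 0.9224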